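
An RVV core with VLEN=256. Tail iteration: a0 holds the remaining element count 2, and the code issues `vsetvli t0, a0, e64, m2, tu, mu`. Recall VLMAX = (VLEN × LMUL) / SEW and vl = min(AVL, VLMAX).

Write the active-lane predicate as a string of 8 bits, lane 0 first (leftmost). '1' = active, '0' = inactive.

VLMAX = (256 × 2) / 64 = 8 lanes
AVL=2 ≤ VLMAX=8, so vl = 2
bits (lane 0 leftmost): 11000000

predicate = 11000000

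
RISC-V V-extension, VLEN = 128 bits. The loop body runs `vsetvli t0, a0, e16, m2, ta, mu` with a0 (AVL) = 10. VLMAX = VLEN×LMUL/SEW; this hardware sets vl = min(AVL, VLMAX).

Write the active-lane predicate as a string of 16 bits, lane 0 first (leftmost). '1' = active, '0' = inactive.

predicate = 1111111111000000

lanes per group: 128·2/16 = 16
AVL=10 ≤ VLMAX=16, so vl = 10
bits (lane 0 leftmost): 1111111111000000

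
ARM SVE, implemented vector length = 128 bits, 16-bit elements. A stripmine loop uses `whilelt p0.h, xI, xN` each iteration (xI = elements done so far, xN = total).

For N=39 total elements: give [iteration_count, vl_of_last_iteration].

lane count: 128 div 16 = 8
39 elements at 8/iter → 5 passes, remainder 7 on the last

[iterations, last_vl] = [5, 7]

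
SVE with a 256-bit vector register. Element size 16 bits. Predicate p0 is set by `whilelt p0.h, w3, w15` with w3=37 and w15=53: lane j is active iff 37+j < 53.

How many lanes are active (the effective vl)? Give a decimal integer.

vl = 16

lane count: 256 div 16 = 16
p0[j] = (37+j < 53); true for j=0..15 → 16 lanes set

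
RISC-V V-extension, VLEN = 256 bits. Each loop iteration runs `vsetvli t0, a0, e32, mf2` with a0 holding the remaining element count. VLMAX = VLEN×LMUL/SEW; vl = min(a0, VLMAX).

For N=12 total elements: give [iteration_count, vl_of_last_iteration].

lanes per group: 256·1/2/32 = 4
12 elements at 4/iter → 3 passes, remainder 4 on the last

[iterations, last_vl] = [3, 4]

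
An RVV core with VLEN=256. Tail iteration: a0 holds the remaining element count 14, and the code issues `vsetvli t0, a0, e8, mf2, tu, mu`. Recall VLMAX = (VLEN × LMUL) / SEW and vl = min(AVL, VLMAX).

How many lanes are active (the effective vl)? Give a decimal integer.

vl = 14

VLMAX = VLEN×LMUL/SEW = 256×1/2/8 = 16
AVL=14 ≤ VLMAX=16, so vl = 14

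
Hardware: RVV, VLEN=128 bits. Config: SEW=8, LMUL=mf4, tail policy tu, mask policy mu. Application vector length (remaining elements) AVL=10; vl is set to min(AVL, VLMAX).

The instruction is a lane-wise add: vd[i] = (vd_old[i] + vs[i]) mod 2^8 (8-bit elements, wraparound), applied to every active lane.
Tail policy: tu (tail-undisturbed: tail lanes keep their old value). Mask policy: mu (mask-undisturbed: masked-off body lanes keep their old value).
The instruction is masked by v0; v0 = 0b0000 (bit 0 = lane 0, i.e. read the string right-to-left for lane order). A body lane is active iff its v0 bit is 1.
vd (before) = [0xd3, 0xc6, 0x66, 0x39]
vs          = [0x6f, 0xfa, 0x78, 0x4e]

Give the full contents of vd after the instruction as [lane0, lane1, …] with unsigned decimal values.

vd = [211, 198, 102, 57]

VLMAX = VLEN×LMUL/SEW = 128×1/4/8 = 4
vl = min(AVL, VLMAX) = min(10, 4) = 4
  i=0: mask-off/keep → 211
  i=1: mask-off/keep → 198
  i=2: mask-off/keep → 102
  i=3: mask-off/keep → 57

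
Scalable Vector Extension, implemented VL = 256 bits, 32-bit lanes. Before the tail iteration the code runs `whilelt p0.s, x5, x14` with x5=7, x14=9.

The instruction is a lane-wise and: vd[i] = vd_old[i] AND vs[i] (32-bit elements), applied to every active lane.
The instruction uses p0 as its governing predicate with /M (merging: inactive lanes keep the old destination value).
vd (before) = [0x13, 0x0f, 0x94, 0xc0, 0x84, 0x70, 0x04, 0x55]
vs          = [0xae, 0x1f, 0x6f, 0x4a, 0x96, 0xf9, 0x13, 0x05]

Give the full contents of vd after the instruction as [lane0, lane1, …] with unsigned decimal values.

vd = [2, 15, 148, 192, 132, 112, 4, 85]

lane count: 256 div 32 = 8
active while 7+j < 9, i.e. j ∈ [0,2) capped at 8 ⇒ 2
vd[0] and(0x13,0xae) -> 0x02
vd[1] and(0x0f,0x1f) -> 0x0f
vd[2] tail/keep -> 0x94
vd[3] tail/keep -> 0xc0
vd[4] tail/keep -> 0x84
vd[5] tail/keep -> 0x70
vd[6] tail/keep -> 0x04
vd[7] tail/keep -> 0x55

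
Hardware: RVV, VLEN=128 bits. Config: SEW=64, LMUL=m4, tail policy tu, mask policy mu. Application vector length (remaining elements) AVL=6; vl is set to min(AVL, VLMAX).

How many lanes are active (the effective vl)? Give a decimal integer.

vl = 6

VLMAX = (128 × 4) / 64 = 8 lanes
AVL=6 ≤ VLMAX=8, so vl = 6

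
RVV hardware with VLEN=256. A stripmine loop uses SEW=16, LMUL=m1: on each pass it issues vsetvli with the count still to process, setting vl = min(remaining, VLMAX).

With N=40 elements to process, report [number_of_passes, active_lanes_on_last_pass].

lanes per group: 256·1/16 = 16
40 elements at 16/iter → 3 passes, remainder 8 on the last

[iterations, last_vl] = [3, 8]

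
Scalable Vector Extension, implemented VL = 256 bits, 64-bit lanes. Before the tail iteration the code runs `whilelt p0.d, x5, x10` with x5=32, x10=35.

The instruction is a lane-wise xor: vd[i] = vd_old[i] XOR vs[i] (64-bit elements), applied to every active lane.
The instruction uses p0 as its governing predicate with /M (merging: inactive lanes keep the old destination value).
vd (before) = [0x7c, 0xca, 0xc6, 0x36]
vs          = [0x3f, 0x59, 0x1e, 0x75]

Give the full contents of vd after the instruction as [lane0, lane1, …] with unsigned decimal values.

vd = [67, 147, 216, 54]

lane count: 256 div 64 = 4
p0[j] = (32+j < 35); true for j=0..2 → 3 lanes set
[0] xor(0x7c,0x3f) = 0x43
[1] xor(0xca,0x59) = 0x93
[2] xor(0xc6,0x1e) = 0xd8
[3] tail/keep = 0x36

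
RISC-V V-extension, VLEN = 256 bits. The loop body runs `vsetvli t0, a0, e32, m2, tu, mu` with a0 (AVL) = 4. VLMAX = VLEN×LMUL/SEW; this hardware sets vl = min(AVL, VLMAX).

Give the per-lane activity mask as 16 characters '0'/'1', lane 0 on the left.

predicate = 1111000000000000

VLMAX = (256 × 2) / 32 = 16 lanes
vl = min(AVL, VLMAX) = min(4, 16) = 4
bits (lane 0 leftmost): 1111000000000000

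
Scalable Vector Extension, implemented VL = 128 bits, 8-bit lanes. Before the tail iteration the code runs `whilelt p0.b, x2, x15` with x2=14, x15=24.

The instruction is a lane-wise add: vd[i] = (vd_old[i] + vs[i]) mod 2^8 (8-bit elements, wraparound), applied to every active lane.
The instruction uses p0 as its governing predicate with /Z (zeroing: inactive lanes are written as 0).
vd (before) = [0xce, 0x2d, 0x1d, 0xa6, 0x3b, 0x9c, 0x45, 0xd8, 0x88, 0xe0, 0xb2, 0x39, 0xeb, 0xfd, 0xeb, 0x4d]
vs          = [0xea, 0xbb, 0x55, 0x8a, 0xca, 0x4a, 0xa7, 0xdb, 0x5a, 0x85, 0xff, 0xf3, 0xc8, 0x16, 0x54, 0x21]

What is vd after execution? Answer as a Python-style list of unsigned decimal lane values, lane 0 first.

lane count: 128 div 8 = 16
p0[j] = (14+j < 24); true for j=0..9 → 10 lanes set
vd[0] add(0xce,0xea) -> 0xb8
vd[1] add(0x2d,0xbb) -> 0xe8
vd[2] add(0x1d,0x55) -> 0x72
vd[3] add(0xa6,0x8a) -> 0x30
vd[4] add(0x3b,0xca) -> 0x05
vd[5] add(0x9c,0x4a) -> 0xe6
vd[6] add(0x45,0xa7) -> 0xec
vd[7] add(0xd8,0xdb) -> 0xb3
vd[8] add(0x88,0x5a) -> 0xe2
vd[9] add(0xe0,0x85) -> 0x65
vd[10] tail/zero -> 0x00
vd[11] tail/zero -> 0x00
vd[12] tail/zero -> 0x00
vd[13] tail/zero -> 0x00
vd[14] tail/zero -> 0x00
vd[15] tail/zero -> 0x00

vd = [184, 232, 114, 48, 5, 230, 236, 179, 226, 101, 0, 0, 0, 0, 0, 0]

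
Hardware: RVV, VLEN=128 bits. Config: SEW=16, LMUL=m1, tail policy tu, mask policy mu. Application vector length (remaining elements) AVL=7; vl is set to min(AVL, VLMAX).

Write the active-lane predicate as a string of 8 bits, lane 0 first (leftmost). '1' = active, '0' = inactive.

VLMAX = (128 × 1) / 16 = 8 lanes
vl = min(AVL, VLMAX) = min(7, 8) = 7
bits (lane 0 leftmost): 11111110

predicate = 11111110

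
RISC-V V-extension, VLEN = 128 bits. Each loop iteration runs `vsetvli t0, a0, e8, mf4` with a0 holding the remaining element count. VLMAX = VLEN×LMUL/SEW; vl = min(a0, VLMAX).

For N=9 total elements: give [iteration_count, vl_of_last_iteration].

[iterations, last_vl] = [3, 1]

VLMAX = (128 × 1/4) / 8 = 4 lanes
9 elements at 4/iter → 3 passes, remainder 1 on the last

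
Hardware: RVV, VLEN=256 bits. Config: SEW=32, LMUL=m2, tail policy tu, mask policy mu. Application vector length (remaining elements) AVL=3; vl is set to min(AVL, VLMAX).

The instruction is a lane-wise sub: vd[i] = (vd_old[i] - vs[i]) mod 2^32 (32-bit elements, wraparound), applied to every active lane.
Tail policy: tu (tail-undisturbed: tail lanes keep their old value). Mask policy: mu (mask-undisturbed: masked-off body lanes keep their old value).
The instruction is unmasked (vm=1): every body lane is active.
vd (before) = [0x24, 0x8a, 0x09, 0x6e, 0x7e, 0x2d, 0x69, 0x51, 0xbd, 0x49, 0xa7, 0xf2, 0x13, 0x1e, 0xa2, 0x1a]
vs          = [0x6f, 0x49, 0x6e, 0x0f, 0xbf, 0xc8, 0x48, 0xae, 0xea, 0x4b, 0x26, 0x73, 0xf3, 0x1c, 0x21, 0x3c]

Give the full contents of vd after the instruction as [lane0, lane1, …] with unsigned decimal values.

vd = [4294967221, 65, 4294967195, 110, 126, 45, 105, 81, 189, 73, 167, 242, 19, 30, 162, 26]

lanes per group: 256·2/32 = 16
vl = min(AVL, VLMAX) = min(3, 16) = 3
lane  0: sub(0x24,0x6f) ⇒ 0xffffffb5
lane  1: sub(0x8a,0x49) ⇒ 0x41
lane  2: sub(0x09,0x6e) ⇒ 0xffffff9b
lane  3: tail/keep ⇒ 0x6e
lane  4: tail/keep ⇒ 0x7e
lane  5: tail/keep ⇒ 0x2d
lane  6: tail/keep ⇒ 0x69
lane  7: tail/keep ⇒ 0x51
lane  8: tail/keep ⇒ 0xbd
lane  9: tail/keep ⇒ 0x49
lane 10: tail/keep ⇒ 0xa7
lane 11: tail/keep ⇒ 0xf2
lane 12: tail/keep ⇒ 0x13
lane 13: tail/keep ⇒ 0x1e
lane 14: tail/keep ⇒ 0xa2
lane 15: tail/keep ⇒ 0x1a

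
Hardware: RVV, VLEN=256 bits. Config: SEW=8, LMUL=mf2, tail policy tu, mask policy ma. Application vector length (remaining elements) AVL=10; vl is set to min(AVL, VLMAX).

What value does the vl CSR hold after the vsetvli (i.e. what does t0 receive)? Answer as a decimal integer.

VLMAX = VLEN×LMUL/SEW = 256×1/2/8 = 16
vl ← min(10, 16) = 10

vl = 10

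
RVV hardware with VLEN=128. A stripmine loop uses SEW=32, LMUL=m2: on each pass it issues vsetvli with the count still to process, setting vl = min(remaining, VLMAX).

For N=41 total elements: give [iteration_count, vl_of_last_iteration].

VLMAX = VLEN×LMUL/SEW = 128×2/32 = 8
41 elements at 8/iter → 6 passes, remainder 1 on the last

[iterations, last_vl] = [6, 1]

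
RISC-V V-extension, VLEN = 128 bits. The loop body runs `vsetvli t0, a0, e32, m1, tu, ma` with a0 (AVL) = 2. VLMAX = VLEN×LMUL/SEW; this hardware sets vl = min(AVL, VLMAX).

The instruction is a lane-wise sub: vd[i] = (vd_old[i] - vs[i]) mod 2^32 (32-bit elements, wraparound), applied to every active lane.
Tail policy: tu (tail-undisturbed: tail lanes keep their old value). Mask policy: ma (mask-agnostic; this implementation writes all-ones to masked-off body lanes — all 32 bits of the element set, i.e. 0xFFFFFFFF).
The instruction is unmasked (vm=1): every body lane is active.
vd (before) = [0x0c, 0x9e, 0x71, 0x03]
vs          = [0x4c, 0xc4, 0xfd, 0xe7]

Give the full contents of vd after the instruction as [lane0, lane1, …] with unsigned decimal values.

VLMAX = (128 × 1) / 32 = 4 lanes
vl ← min(2, 4) = 2
[0] sub(0x0c,0x4c) = 0xffffffc0
[1] sub(0x9e,0xc4) = 0xffffffda
[2] tail/keep = 0x71
[3] tail/keep = 0x03

vd = [4294967232, 4294967258, 113, 3]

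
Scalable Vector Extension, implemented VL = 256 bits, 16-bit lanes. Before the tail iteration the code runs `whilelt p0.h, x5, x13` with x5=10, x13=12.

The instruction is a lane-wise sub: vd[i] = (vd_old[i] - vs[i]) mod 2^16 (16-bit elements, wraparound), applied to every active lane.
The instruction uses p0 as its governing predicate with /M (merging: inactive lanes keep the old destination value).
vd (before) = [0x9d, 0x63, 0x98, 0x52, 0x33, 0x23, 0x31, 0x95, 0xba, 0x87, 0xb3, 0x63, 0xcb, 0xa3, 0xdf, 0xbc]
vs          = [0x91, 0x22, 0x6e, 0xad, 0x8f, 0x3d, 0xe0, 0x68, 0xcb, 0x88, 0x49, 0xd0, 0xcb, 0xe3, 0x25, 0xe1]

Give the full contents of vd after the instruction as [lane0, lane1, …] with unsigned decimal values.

register lanes = 256/16 = 16
p0[j] = (10+j < 12); true for j=0..1 → 2 lanes set
  i=0: sub(0x9d,0x91) → 12
  i=1: sub(0x63,0x22) → 65
  i=2: tail/keep → 152
  i=3: tail/keep → 82
  i=4: tail/keep → 51
  i=5: tail/keep → 35
  i=6: tail/keep → 49
  i=7: tail/keep → 149
  i=8: tail/keep → 186
  i=9: tail/keep → 135
  i=10: tail/keep → 179
  i=11: tail/keep → 99
  i=12: tail/keep → 203
  i=13: tail/keep → 163
  i=14: tail/keep → 223
  i=15: tail/keep → 188

vd = [12, 65, 152, 82, 51, 35, 49, 149, 186, 135, 179, 99, 203, 163, 223, 188]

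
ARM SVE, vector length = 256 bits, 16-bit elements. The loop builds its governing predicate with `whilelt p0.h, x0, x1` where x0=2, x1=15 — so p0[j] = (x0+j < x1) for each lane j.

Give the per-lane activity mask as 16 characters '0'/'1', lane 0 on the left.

predicate = 1111111111111000

lane count: 256 div 16 = 16
whilelt: lane j active iff 2+j < 15 → j < 13 → 13 active
bits (lane 0 leftmost): 1111111111111000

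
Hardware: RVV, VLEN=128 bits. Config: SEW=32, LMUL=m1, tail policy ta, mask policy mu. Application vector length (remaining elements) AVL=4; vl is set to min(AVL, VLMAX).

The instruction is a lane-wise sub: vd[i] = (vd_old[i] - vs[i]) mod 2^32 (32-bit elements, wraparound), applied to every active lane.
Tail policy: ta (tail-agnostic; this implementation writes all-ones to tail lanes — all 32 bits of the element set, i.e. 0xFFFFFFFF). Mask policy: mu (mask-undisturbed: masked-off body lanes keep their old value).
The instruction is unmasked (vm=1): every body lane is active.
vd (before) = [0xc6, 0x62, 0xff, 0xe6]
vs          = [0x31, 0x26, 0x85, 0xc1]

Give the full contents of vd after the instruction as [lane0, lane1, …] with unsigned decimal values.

VLMAX = (128 × 1) / 32 = 4 lanes
AVL=4 ≤ VLMAX=4, so vl = 4
  i=0: sub(0xc6,0x31) → 149
  i=1: sub(0x62,0x26) → 60
  i=2: sub(0xff,0x85) → 122
  i=3: sub(0xe6,0xc1) → 37

vd = [149, 60, 122, 37]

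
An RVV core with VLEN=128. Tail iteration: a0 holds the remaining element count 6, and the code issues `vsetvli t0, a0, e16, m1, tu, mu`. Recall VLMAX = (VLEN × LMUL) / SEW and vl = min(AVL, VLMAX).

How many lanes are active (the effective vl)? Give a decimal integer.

lanes per group: 128·1/16 = 8
vl = min(AVL, VLMAX) = min(6, 8) = 6

vl = 6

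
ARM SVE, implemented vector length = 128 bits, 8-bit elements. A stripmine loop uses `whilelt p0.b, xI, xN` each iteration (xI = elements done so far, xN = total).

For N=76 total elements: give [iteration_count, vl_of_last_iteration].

[iterations, last_vl] = [5, 12]

lane count: 128 div 8 = 16
76 elements at 16/iter → 5 passes, remainder 12 on the last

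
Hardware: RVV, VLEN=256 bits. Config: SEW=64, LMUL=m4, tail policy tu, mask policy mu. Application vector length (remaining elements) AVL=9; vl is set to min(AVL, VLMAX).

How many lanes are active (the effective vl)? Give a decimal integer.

VLMAX = (256 × 4) / 64 = 16 lanes
AVL=9 ≤ VLMAX=16, so vl = 9

vl = 9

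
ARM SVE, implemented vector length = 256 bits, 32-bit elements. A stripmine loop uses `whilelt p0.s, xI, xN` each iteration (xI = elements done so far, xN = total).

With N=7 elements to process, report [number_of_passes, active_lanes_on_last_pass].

256-bit reg / 32-bit elem → 8 lanes
7 elements at 8/iter → 1 passes, remainder 7 on the last

[iterations, last_vl] = [1, 7]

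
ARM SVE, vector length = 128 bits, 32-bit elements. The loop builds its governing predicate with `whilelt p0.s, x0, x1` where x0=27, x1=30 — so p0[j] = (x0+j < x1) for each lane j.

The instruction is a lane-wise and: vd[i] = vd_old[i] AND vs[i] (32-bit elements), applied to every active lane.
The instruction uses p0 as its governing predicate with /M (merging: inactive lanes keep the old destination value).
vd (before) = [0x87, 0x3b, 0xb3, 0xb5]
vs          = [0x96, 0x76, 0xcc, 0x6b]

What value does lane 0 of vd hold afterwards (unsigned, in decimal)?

vd[0] = 134

128-bit reg / 32-bit elem → 4 lanes
p0[j] = (27+j < 30); true for j=0..2 → 3 lanes set
  i=0: and(0x87,0x96) → 134
  i=1: and(0x3b,0x76) → 50
  i=2: and(0xb3,0xcc) → 128
  i=3: tail/keep → 181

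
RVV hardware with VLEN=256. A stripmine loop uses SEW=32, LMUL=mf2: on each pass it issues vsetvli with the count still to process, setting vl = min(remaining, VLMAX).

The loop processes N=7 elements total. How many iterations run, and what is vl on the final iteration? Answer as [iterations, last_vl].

lanes per group: 256·1/2/32 = 4
N=7: ⌈7/4⌉ = 2 iters; last vl = 7 − 1×4 = 3

[iterations, last_vl] = [2, 3]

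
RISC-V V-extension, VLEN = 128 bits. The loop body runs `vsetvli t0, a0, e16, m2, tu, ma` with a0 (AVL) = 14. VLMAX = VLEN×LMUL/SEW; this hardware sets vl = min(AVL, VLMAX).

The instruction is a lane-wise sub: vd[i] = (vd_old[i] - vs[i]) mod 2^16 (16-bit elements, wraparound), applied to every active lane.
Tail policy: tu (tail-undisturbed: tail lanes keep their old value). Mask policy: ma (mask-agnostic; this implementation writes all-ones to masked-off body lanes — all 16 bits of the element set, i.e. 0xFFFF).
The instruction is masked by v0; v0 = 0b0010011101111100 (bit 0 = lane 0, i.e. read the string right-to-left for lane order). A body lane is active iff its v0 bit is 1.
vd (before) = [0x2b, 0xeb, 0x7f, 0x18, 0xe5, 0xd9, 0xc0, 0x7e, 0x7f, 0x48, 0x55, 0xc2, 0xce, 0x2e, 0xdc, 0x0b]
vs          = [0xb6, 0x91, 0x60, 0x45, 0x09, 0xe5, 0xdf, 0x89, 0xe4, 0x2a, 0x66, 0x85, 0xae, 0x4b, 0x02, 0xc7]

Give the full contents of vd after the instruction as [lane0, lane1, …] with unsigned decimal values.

vd = [65535, 65535, 31, 65491, 220, 65524, 65505, 65535, 65435, 30, 65519, 65535, 65535, 65507, 220, 11]

lanes per group: 128·2/16 = 16
vl = min(AVL, VLMAX) = min(14, 16) = 14
lane  0: mask-off/ones ⇒ 0xffff
lane  1: mask-off/ones ⇒ 0xffff
lane  2: sub(0x7f,0x60) ⇒ 0x1f
lane  3: sub(0x18,0x45) ⇒ 0xffd3
lane  4: sub(0xe5,0x09) ⇒ 0xdc
lane  5: sub(0xd9,0xe5) ⇒ 0xfff4
lane  6: sub(0xc0,0xdf) ⇒ 0xffe1
lane  7: mask-off/ones ⇒ 0xffff
lane  8: sub(0x7f,0xe4) ⇒ 0xff9b
lane  9: sub(0x48,0x2a) ⇒ 0x1e
lane 10: sub(0x55,0x66) ⇒ 0xffef
lane 11: mask-off/ones ⇒ 0xffff
lane 12: mask-off/ones ⇒ 0xffff
lane 13: sub(0x2e,0x4b) ⇒ 0xffe3
lane 14: tail/keep ⇒ 0xdc
lane 15: tail/keep ⇒ 0x0b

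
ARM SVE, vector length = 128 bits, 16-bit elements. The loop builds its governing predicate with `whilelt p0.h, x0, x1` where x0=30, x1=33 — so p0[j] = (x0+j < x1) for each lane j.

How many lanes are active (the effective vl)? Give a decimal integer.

vl = 3

128-bit reg / 16-bit elem → 8 lanes
p0[j] = (30+j < 33); true for j=0..2 → 3 lanes set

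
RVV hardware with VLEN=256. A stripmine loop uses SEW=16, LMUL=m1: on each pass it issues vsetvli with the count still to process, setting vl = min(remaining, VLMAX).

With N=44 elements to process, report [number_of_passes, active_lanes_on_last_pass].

[iterations, last_vl] = [3, 12]

VLMAX = VLEN×LMUL/SEW = 256×1/16 = 16
iterations = ceil(44/16) = 3; final-pass vl = 12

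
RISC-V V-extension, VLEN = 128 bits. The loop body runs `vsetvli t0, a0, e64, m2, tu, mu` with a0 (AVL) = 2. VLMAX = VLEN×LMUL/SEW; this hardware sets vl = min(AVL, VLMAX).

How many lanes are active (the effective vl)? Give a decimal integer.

vl = 2

VLMAX = VLEN×LMUL/SEW = 128×2/64 = 4
vl = min(AVL, VLMAX) = min(2, 4) = 2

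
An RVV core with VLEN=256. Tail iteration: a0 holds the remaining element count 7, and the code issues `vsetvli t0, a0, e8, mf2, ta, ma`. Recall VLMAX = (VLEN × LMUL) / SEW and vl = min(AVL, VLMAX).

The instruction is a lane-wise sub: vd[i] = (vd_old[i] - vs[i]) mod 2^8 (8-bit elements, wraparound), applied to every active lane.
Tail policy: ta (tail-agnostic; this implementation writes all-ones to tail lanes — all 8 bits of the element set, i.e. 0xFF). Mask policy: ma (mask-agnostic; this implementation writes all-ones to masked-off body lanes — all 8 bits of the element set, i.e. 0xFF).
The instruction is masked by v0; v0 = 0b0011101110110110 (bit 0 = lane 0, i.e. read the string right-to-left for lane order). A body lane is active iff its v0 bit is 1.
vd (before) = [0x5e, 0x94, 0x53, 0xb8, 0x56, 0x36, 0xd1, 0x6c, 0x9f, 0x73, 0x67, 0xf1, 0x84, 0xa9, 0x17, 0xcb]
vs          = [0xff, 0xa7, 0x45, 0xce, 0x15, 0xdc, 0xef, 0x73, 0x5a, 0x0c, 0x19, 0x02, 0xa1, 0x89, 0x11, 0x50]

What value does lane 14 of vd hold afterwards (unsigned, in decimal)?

lanes per group: 256·1/2/8 = 16
AVL=7 ≤ VLMAX=16, so vl = 7
lane  0: mask-off/ones ⇒ 0xff
lane  1: sub(0x94,0xa7) ⇒ 0xed
lane  2: sub(0x53,0x45) ⇒ 0x0e
lane  3: mask-off/ones ⇒ 0xff
lane  4: sub(0x56,0x15) ⇒ 0x41
lane  5: sub(0x36,0xdc) ⇒ 0x5a
lane  6: mask-off/ones ⇒ 0xff
lane  7: tail/ones ⇒ 0xff
lane  8: tail/ones ⇒ 0xff
lane  9: tail/ones ⇒ 0xff
lane 10: tail/ones ⇒ 0xff
lane 11: tail/ones ⇒ 0xff
lane 12: tail/ones ⇒ 0xff
lane 13: tail/ones ⇒ 0xff
lane 14: tail/ones ⇒ 0xff
lane 15: tail/ones ⇒ 0xff

vd[14] = 255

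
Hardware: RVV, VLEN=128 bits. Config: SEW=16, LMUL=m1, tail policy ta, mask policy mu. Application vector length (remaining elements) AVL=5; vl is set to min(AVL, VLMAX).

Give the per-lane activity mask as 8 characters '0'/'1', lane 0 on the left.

lanes per group: 128·1/16 = 8
vl ← min(5, 8) = 5
bits (lane 0 leftmost): 11111000

predicate = 11111000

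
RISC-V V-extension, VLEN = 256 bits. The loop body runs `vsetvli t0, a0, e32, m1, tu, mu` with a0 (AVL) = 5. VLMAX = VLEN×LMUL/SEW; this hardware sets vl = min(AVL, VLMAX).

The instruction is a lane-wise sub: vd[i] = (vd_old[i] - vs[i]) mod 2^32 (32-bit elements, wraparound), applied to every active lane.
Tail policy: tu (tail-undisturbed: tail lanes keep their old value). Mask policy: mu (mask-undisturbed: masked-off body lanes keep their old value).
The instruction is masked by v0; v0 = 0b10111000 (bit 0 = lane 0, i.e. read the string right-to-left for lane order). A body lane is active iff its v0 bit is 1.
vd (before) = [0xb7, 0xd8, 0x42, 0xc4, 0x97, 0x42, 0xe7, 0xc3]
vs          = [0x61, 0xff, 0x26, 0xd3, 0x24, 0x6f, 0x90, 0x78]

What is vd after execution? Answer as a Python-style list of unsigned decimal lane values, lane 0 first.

VLMAX = (256 × 1) / 32 = 8 lanes
vl = min(AVL, VLMAX) = min(5, 8) = 5
[0] mask-off/keep = 0xb7
[1] mask-off/keep = 0xd8
[2] mask-off/keep = 0x42
[3] sub(0xc4,0xd3) = 0xfffffff1
[4] sub(0x97,0x24) = 0x73
[5] tail/keep = 0x42
[6] tail/keep = 0xe7
[7] tail/keep = 0xc3

vd = [183, 216, 66, 4294967281, 115, 66, 231, 195]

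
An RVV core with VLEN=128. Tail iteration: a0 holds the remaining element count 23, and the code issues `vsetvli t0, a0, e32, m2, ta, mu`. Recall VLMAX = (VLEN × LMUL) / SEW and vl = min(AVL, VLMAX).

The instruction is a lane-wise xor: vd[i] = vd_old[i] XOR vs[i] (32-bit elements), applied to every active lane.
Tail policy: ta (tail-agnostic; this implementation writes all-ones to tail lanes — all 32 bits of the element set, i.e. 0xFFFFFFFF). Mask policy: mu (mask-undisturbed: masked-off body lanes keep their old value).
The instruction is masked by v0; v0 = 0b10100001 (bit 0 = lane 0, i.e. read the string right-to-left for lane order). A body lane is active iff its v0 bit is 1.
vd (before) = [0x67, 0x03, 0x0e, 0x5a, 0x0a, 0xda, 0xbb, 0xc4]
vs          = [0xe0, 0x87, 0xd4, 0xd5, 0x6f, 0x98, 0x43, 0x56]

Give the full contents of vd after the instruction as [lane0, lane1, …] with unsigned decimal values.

vd = [135, 3, 14, 90, 10, 66, 187, 146]

VLMAX = (128 × 2) / 32 = 8 lanes
vl ← min(23, 8) = 8
lane  0: xor(0x67,0xe0) ⇒ 0x87
lane  1: mask-off/keep ⇒ 0x03
lane  2: mask-off/keep ⇒ 0x0e
lane  3: mask-off/keep ⇒ 0x5a
lane  4: mask-off/keep ⇒ 0x0a
lane  5: xor(0xda,0x98) ⇒ 0x42
lane  6: mask-off/keep ⇒ 0xbb
lane  7: xor(0xc4,0x56) ⇒ 0x92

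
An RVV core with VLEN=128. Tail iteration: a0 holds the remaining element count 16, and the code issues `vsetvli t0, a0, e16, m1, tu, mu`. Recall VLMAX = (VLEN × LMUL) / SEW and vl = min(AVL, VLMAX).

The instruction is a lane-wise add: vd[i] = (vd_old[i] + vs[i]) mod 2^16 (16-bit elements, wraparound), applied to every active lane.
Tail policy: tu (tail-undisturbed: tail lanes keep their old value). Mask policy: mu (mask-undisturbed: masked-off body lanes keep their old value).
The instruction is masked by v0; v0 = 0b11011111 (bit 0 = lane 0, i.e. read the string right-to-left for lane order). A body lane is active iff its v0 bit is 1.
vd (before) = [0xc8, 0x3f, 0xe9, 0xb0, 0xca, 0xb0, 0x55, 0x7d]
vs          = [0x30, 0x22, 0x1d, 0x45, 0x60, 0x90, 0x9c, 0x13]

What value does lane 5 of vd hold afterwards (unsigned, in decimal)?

vd[5] = 176

lanes per group: 128·1/16 = 8
vl ← min(16, 8) = 8
lane  0: add(0xc8,0x30) ⇒ 0xf8
lane  1: add(0x3f,0x22) ⇒ 0x61
lane  2: add(0xe9,0x1d) ⇒ 0x106
lane  3: add(0xb0,0x45) ⇒ 0xf5
lane  4: add(0xca,0x60) ⇒ 0x12a
lane  5: mask-off/keep ⇒ 0xb0
lane  6: add(0x55,0x9c) ⇒ 0xf1
lane  7: add(0x7d,0x13) ⇒ 0x90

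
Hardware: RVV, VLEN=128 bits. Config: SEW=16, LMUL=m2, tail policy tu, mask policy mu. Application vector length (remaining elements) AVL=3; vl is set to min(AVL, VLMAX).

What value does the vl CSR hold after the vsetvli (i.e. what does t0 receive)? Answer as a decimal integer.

vl = 3

VLMAX = (128 × 2) / 16 = 16 lanes
vl ← min(3, 16) = 3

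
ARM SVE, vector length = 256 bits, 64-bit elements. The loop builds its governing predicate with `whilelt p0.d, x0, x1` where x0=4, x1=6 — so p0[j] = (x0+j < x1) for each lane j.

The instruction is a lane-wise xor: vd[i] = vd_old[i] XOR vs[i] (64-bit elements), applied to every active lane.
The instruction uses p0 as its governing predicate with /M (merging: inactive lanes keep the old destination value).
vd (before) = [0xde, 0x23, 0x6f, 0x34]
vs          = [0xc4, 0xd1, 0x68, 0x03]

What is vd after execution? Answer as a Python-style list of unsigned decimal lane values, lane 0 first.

register lanes = 256/64 = 4
p0[j] = (4+j < 6); true for j=0..1 → 2 lanes set
[0] xor(0xde,0xc4) = 0x1a
[1] xor(0x23,0xd1) = 0xf2
[2] tail/keep = 0x6f
[3] tail/keep = 0x34

vd = [26, 242, 111, 52]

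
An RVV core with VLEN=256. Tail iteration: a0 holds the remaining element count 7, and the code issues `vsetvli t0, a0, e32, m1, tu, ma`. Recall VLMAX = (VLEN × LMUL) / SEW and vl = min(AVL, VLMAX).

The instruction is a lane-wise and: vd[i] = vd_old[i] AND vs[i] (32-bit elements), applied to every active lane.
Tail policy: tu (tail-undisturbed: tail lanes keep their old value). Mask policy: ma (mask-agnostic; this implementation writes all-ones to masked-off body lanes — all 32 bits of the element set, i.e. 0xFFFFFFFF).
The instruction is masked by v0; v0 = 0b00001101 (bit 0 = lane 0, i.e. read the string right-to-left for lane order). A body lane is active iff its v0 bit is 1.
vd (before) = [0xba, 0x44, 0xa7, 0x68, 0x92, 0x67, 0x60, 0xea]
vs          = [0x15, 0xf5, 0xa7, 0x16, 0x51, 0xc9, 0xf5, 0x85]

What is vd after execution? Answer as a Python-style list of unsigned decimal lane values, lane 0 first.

vd = [16, 4294967295, 167, 0, 4294967295, 4294967295, 4294967295, 234]

VLMAX = (256 × 1) / 32 = 8 lanes
vl = min(AVL, VLMAX) = min(7, 8) = 7
[0] and(0xba,0x15) = 0x10
[1] mask-off/ones = 0xffffffff
[2] and(0xa7,0xa7) = 0xa7
[3] and(0x68,0x16) = 0x00
[4] mask-off/ones = 0xffffffff
[5] mask-off/ones = 0xffffffff
[6] mask-off/ones = 0xffffffff
[7] tail/keep = 0xea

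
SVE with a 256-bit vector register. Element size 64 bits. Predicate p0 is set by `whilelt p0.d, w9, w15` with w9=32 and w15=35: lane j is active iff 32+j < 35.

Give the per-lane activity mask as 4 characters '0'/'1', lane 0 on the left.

lane count: 256 div 64 = 4
whilelt: lane j active iff 32+j < 35 → j < 3 → 3 active
bits (lane 0 leftmost): 1110

predicate = 1110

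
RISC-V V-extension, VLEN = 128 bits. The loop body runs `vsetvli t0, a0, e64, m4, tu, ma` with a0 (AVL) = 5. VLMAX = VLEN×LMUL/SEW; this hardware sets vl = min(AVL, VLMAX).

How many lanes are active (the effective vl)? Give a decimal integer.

vl = 5

VLMAX = (128 × 4) / 64 = 8 lanes
AVL=5 ≤ VLMAX=8, so vl = 5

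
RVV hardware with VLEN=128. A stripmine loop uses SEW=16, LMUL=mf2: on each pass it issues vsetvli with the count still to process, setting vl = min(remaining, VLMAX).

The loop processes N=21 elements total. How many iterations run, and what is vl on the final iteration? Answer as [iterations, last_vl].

VLMAX = VLEN×LMUL/SEW = 128×1/2/16 = 4
iterations = ceil(21/4) = 6; final-pass vl = 1

[iterations, last_vl] = [6, 1]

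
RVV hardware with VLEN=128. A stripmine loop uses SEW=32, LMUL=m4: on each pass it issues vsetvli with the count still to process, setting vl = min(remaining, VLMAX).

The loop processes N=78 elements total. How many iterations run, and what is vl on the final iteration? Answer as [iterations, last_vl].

[iterations, last_vl] = [5, 14]

VLMAX = VLEN×LMUL/SEW = 128×4/32 = 16
iterations = ceil(78/16) = 5; final-pass vl = 14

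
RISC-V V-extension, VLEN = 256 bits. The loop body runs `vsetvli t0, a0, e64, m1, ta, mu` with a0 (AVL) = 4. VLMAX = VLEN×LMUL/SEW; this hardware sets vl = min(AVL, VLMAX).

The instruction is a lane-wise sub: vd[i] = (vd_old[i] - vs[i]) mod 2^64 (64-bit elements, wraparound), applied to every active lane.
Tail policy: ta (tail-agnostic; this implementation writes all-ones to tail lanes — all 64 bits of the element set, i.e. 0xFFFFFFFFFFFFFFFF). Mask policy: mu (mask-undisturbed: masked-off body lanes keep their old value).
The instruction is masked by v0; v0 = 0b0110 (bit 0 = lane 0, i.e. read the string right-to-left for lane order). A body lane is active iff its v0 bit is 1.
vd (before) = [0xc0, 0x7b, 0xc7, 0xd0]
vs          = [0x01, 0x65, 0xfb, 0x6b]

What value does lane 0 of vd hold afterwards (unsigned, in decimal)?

vd[0] = 192

lanes per group: 256·1/64 = 4
vl ← min(4, 4) = 4
  i=0: mask-off/keep → 192
  i=1: sub(0x7b,0x65) → 22
  i=2: sub(0xc7,0xfb) → 18446744073709551564
  i=3: mask-off/keep → 208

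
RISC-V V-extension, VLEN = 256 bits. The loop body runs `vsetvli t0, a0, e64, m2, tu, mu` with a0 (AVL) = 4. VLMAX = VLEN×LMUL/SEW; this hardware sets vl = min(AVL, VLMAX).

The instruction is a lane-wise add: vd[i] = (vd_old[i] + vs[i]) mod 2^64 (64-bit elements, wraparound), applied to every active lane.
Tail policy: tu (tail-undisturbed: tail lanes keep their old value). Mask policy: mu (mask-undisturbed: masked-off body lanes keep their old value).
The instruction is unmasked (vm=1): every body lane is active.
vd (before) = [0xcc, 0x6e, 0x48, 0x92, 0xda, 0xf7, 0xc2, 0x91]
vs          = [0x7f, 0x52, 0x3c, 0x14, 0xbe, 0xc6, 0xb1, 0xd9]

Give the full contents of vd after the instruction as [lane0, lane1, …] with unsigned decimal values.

vd = [331, 192, 132, 166, 218, 247, 194, 145]

VLMAX = (256 × 2) / 64 = 8 lanes
vl = min(AVL, VLMAX) = min(4, 8) = 4
lane  0: add(0xcc,0x7f) ⇒ 0x14b
lane  1: add(0x6e,0x52) ⇒ 0xc0
lane  2: add(0x48,0x3c) ⇒ 0x84
lane  3: add(0x92,0x14) ⇒ 0xa6
lane  4: tail/keep ⇒ 0xda
lane  5: tail/keep ⇒ 0xf7
lane  6: tail/keep ⇒ 0xc2
lane  7: tail/keep ⇒ 0x91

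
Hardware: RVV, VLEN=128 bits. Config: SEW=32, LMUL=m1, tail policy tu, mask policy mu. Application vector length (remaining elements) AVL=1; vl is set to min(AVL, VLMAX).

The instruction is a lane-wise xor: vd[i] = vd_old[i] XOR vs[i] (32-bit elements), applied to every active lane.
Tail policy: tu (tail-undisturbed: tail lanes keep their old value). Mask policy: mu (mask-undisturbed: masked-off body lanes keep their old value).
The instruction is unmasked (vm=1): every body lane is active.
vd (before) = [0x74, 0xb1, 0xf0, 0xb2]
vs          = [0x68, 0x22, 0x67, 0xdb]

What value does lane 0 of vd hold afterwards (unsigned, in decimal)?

vd[0] = 28

VLMAX = (128 × 1) / 32 = 4 lanes
vl ← min(1, 4) = 1
lane  0: xor(0x74,0x68) ⇒ 0x1c
lane  1: tail/keep ⇒ 0xb1
lane  2: tail/keep ⇒ 0xf0
lane  3: tail/keep ⇒ 0xb2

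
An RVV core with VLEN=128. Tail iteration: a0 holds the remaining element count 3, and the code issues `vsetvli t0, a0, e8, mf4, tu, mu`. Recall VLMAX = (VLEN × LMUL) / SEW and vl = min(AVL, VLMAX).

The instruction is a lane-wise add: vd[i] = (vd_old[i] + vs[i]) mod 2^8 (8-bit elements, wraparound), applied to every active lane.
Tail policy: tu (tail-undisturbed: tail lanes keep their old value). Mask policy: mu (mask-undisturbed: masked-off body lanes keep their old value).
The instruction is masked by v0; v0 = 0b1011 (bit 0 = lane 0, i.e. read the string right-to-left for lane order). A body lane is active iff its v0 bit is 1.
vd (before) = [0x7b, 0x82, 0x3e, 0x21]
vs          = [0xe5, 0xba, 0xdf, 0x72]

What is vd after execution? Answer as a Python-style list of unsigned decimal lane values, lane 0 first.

vd = [96, 60, 62, 33]

VLMAX = (128 × 1/4) / 8 = 4 lanes
AVL=3 ≤ VLMAX=4, so vl = 3
lane  0: add(0x7b,0xe5) ⇒ 0x60
lane  1: add(0x82,0xba) ⇒ 0x3c
lane  2: mask-off/keep ⇒ 0x3e
lane  3: tail/keep ⇒ 0x21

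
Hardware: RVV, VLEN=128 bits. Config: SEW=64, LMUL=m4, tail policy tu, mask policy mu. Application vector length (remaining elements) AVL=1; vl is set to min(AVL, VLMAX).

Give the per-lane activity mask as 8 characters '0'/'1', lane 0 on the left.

lanes per group: 128·4/64 = 8
vl ← min(1, 8) = 1
bits (lane 0 leftmost): 10000000

predicate = 10000000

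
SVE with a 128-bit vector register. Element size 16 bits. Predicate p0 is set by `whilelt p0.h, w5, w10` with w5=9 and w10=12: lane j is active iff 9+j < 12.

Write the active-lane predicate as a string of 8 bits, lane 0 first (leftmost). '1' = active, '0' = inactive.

predicate = 11100000

register lanes = 128/16 = 8
active while 9+j < 12, i.e. j ∈ [0,3) capped at 8 ⇒ 3
bits (lane 0 leftmost): 11100000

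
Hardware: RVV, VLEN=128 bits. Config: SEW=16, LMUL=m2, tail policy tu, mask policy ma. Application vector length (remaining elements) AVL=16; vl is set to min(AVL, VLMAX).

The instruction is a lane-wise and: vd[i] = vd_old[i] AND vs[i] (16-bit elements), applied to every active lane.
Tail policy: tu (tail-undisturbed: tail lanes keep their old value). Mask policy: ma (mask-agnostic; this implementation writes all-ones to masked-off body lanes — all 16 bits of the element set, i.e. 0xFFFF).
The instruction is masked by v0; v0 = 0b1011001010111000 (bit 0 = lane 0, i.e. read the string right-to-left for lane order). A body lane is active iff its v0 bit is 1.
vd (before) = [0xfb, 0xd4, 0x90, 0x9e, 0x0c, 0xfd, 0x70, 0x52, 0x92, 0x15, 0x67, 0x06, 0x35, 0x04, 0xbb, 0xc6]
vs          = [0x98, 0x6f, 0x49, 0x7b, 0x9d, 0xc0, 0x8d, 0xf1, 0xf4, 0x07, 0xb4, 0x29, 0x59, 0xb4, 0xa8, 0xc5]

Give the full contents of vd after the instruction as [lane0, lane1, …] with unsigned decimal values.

lanes per group: 128·2/16 = 16
vl = min(AVL, VLMAX) = min(16, 16) = 16
vd[0] mask-off/ones -> 0xffff
vd[1] mask-off/ones -> 0xffff
vd[2] mask-off/ones -> 0xffff
vd[3] and(0x9e,0x7b) -> 0x1a
vd[4] and(0x0c,0x9d) -> 0x0c
vd[5] and(0xfd,0xc0) -> 0xc0
vd[6] mask-off/ones -> 0xffff
vd[7] and(0x52,0xf1) -> 0x50
vd[8] mask-off/ones -> 0xffff
vd[9] and(0x15,0x07) -> 0x05
vd[10] mask-off/ones -> 0xffff
vd[11] mask-off/ones -> 0xffff
vd[12] and(0x35,0x59) -> 0x11
vd[13] and(0x04,0xb4) -> 0x04
vd[14] mask-off/ones -> 0xffff
vd[15] and(0xc6,0xc5) -> 0xc4

vd = [65535, 65535, 65535, 26, 12, 192, 65535, 80, 65535, 5, 65535, 65535, 17, 4, 65535, 196]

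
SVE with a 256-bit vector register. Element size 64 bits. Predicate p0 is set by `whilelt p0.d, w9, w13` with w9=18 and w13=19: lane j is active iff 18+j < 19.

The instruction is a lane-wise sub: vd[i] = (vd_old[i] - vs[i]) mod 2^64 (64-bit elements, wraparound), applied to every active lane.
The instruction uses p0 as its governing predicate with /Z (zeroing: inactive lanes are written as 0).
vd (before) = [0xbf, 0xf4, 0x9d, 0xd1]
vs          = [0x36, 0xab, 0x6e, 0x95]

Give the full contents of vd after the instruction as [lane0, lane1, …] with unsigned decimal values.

vd = [137, 0, 0, 0]

register lanes = 256/64 = 4
active while 18+j < 19, i.e. j ∈ [0,1) capped at 4 ⇒ 1
vd[0] sub(0xbf,0x36) -> 0x89
vd[1] tail/zero -> 0x00
vd[2] tail/zero -> 0x00
vd[3] tail/zero -> 0x00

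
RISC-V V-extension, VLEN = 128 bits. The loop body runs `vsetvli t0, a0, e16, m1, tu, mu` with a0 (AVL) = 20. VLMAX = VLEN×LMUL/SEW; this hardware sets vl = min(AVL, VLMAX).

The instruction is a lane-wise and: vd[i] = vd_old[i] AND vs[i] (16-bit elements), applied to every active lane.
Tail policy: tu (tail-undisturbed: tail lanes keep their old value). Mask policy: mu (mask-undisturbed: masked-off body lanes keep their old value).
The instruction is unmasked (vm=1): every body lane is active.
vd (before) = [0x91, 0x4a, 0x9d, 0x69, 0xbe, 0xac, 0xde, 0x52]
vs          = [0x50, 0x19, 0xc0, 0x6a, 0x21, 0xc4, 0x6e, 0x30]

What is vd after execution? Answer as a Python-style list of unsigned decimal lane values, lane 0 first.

VLMAX = VLEN×LMUL/SEW = 128×1/16 = 8
AVL=20 > VLMAX=8, so vl = 8
vd[0] and(0x91,0x50) -> 0x10
vd[1] and(0x4a,0x19) -> 0x08
vd[2] and(0x9d,0xc0) -> 0x80
vd[3] and(0x69,0x6a) -> 0x68
vd[4] and(0xbe,0x21) -> 0x20
vd[5] and(0xac,0xc4) -> 0x84
vd[6] and(0xde,0x6e) -> 0x4e
vd[7] and(0x52,0x30) -> 0x10

vd = [16, 8, 128, 104, 32, 132, 78, 16]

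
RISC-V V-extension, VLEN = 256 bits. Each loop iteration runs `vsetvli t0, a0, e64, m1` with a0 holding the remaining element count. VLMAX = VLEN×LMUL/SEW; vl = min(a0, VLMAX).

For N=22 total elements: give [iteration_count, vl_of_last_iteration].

[iterations, last_vl] = [6, 2]

lanes per group: 256·1/64 = 4
N=22: ⌈22/4⌉ = 6 iters; last vl = 22 − 5×4 = 2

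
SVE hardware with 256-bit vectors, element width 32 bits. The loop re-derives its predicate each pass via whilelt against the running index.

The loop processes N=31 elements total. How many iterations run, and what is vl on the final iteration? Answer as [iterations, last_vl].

register lanes = 256/32 = 8
iterations = ceil(31/8) = 4; final-pass vl = 7

[iterations, last_vl] = [4, 7]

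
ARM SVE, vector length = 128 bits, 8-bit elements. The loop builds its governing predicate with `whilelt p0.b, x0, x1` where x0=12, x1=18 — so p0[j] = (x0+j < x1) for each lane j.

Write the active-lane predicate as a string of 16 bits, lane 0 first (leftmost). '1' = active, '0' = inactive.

lane count: 128 div 8 = 16
p0[j] = (12+j < 18); true for j=0..5 → 6 lanes set
bits (lane 0 leftmost): 1111110000000000

predicate = 1111110000000000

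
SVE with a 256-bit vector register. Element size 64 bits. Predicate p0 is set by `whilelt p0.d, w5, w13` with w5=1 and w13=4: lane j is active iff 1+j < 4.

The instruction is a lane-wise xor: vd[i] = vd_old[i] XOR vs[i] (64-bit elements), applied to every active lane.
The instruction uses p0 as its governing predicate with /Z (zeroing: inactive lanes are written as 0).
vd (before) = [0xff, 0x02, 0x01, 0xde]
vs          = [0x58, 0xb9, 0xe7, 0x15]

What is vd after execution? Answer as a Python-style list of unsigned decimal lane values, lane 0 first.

256-bit reg / 64-bit elem → 4 lanes
active while 1+j < 4, i.e. j ∈ [0,3) capped at 4 ⇒ 3
vd[0] xor(0xff,0x58) -> 0xa7
vd[1] xor(0x02,0xb9) -> 0xbb
vd[2] xor(0x01,0xe7) -> 0xe6
vd[3] tail/zero -> 0x00

vd = [167, 187, 230, 0]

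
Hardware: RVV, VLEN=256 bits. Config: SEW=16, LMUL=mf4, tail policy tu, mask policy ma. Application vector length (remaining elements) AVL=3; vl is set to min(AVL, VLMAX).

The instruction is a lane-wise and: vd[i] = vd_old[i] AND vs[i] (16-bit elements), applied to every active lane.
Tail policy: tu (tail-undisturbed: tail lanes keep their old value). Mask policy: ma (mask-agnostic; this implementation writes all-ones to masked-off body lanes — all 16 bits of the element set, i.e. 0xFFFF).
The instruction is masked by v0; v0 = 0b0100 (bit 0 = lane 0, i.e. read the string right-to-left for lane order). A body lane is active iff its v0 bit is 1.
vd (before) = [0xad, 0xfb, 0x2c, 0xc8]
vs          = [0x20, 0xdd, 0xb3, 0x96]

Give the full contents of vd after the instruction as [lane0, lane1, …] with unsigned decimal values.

vd = [65535, 65535, 32, 200]

VLMAX = VLEN×LMUL/SEW = 256×1/4/16 = 4
vl = min(AVL, VLMAX) = min(3, 4) = 3
lane  0: mask-off/ones ⇒ 0xffff
lane  1: mask-off/ones ⇒ 0xffff
lane  2: and(0x2c,0xb3) ⇒ 0x20
lane  3: tail/keep ⇒ 0xc8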